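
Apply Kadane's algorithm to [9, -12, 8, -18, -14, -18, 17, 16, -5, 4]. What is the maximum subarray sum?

Using Kadane's algorithm on [9, -12, 8, -18, -14, -18, 17, 16, -5, 4]:

Scanning through the array:
Position 1 (value -12): max_ending_here = -3, max_so_far = 9
Position 2 (value 8): max_ending_here = 8, max_so_far = 9
Position 3 (value -18): max_ending_here = -10, max_so_far = 9
Position 4 (value -14): max_ending_here = -14, max_so_far = 9
Position 5 (value -18): max_ending_here = -18, max_so_far = 9
Position 6 (value 17): max_ending_here = 17, max_so_far = 17
Position 7 (value 16): max_ending_here = 33, max_so_far = 33
Position 8 (value -5): max_ending_here = 28, max_so_far = 33
Position 9 (value 4): max_ending_here = 32, max_so_far = 33

Maximum subarray: [17, 16]
Maximum sum: 33

The maximum subarray is [17, 16] with sum 33. This subarray runs from index 6 to index 7.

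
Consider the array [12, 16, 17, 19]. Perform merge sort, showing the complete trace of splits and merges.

Merge sort trace:

Split: [12, 16, 17, 19] -> [12, 16] and [17, 19]
  Split: [12, 16] -> [12] and [16]
  Merge: [12] + [16] -> [12, 16]
  Split: [17, 19] -> [17] and [19]
  Merge: [17] + [19] -> [17, 19]
Merge: [12, 16] + [17, 19] -> [12, 16, 17, 19]

Final sorted array: [12, 16, 17, 19]

The merge sort proceeds by recursively splitting the array and merging sorted halves.
After all merges, the sorted array is [12, 16, 17, 19].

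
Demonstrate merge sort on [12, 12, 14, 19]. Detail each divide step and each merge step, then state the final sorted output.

Merge sort trace:

Split: [12, 12, 14, 19] -> [12, 12] and [14, 19]
  Split: [12, 12] -> [12] and [12]
  Merge: [12] + [12] -> [12, 12]
  Split: [14, 19] -> [14] and [19]
  Merge: [14] + [19] -> [14, 19]
Merge: [12, 12] + [14, 19] -> [12, 12, 14, 19]

Final sorted array: [12, 12, 14, 19]

The merge sort proceeds by recursively splitting the array and merging sorted halves.
After all merges, the sorted array is [12, 12, 14, 19].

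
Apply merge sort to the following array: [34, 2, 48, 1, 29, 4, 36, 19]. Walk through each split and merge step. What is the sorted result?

Merge sort trace:

Split: [34, 2, 48, 1, 29, 4, 36, 19] -> [34, 2, 48, 1] and [29, 4, 36, 19]
  Split: [34, 2, 48, 1] -> [34, 2] and [48, 1]
    Split: [34, 2] -> [34] and [2]
    Merge: [34] + [2] -> [2, 34]
    Split: [48, 1] -> [48] and [1]
    Merge: [48] + [1] -> [1, 48]
  Merge: [2, 34] + [1, 48] -> [1, 2, 34, 48]
  Split: [29, 4, 36, 19] -> [29, 4] and [36, 19]
    Split: [29, 4] -> [29] and [4]
    Merge: [29] + [4] -> [4, 29]
    Split: [36, 19] -> [36] and [19]
    Merge: [36] + [19] -> [19, 36]
  Merge: [4, 29] + [19, 36] -> [4, 19, 29, 36]
Merge: [1, 2, 34, 48] + [4, 19, 29, 36] -> [1, 2, 4, 19, 29, 34, 36, 48]

Final sorted array: [1, 2, 4, 19, 29, 34, 36, 48]

The merge sort proceeds by recursively splitting the array and merging sorted halves.
After all merges, the sorted array is [1, 2, 4, 19, 29, 34, 36, 48].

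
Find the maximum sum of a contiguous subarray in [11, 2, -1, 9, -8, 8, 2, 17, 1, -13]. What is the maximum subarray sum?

Using Kadane's algorithm on [11, 2, -1, 9, -8, 8, 2, 17, 1, -13]:

Scanning through the array:
Position 1 (value 2): max_ending_here = 13, max_so_far = 13
Position 2 (value -1): max_ending_here = 12, max_so_far = 13
Position 3 (value 9): max_ending_here = 21, max_so_far = 21
Position 4 (value -8): max_ending_here = 13, max_so_far = 21
Position 5 (value 8): max_ending_here = 21, max_so_far = 21
Position 6 (value 2): max_ending_here = 23, max_so_far = 23
Position 7 (value 17): max_ending_here = 40, max_so_far = 40
Position 8 (value 1): max_ending_here = 41, max_so_far = 41
Position 9 (value -13): max_ending_here = 28, max_so_far = 41

Maximum subarray: [11, 2, -1, 9, -8, 8, 2, 17, 1]
Maximum sum: 41

The maximum subarray is [11, 2, -1, 9, -8, 8, 2, 17, 1] with sum 41. This subarray runs from index 0 to index 8.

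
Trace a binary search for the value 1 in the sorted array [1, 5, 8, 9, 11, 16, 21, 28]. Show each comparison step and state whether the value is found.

Binary search for 1 in [1, 5, 8, 9, 11, 16, 21, 28]:

lo=0, hi=7, mid=3, arr[mid]=9 -> 9 > 1, search left half
lo=0, hi=2, mid=1, arr[mid]=5 -> 5 > 1, search left half
lo=0, hi=0, mid=0, arr[mid]=1 -> Found target at index 0!

Binary search finds 1 at index 0 after 3 comparisons. The search repeatedly halves the search space by comparing with the middle element.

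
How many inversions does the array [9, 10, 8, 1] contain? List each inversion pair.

Finding inversions in [9, 10, 8, 1]:

(0, 2): arr[0]=9 > arr[2]=8
(0, 3): arr[0]=9 > arr[3]=1
(1, 2): arr[1]=10 > arr[2]=8
(1, 3): arr[1]=10 > arr[3]=1
(2, 3): arr[2]=8 > arr[3]=1

Total inversions: 5

The array has 5 inversion(s): (0,2), (0,3), (1,2), (1,3), (2,3). Each pair (i,j) satisfies i < j and arr[i] > arr[j].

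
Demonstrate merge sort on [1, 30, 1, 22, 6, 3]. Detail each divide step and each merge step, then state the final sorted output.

Merge sort trace:

Split: [1, 30, 1, 22, 6, 3] -> [1, 30, 1] and [22, 6, 3]
  Split: [1, 30, 1] -> [1] and [30, 1]
    Split: [30, 1] -> [30] and [1]
    Merge: [30] + [1] -> [1, 30]
  Merge: [1] + [1, 30] -> [1, 1, 30]
  Split: [22, 6, 3] -> [22] and [6, 3]
    Split: [6, 3] -> [6] and [3]
    Merge: [6] + [3] -> [3, 6]
  Merge: [22] + [3, 6] -> [3, 6, 22]
Merge: [1, 1, 30] + [3, 6, 22] -> [1, 1, 3, 6, 22, 30]

Final sorted array: [1, 1, 3, 6, 22, 30]

The merge sort proceeds by recursively splitting the array and merging sorted halves.
After all merges, the sorted array is [1, 1, 3, 6, 22, 30].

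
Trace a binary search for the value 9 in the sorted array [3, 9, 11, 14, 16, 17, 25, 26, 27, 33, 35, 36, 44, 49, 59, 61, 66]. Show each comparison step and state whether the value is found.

Binary search for 9 in [3, 9, 11, 14, 16, 17, 25, 26, 27, 33, 35, 36, 44, 49, 59, 61, 66]:

lo=0, hi=16, mid=8, arr[mid]=27 -> 27 > 9, search left half
lo=0, hi=7, mid=3, arr[mid]=14 -> 14 > 9, search left half
lo=0, hi=2, mid=1, arr[mid]=9 -> Found target at index 1!

Binary search finds 9 at index 1 after 3 comparisons. The search repeatedly halves the search space by comparing with the middle element.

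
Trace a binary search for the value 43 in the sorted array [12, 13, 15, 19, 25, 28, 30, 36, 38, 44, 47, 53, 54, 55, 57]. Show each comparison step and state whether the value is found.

Binary search for 43 in [12, 13, 15, 19, 25, 28, 30, 36, 38, 44, 47, 53, 54, 55, 57]:

lo=0, hi=14, mid=7, arr[mid]=36 -> 36 < 43, search right half
lo=8, hi=14, mid=11, arr[mid]=53 -> 53 > 43, search left half
lo=8, hi=10, mid=9, arr[mid]=44 -> 44 > 43, search left half
lo=8, hi=8, mid=8, arr[mid]=38 -> 38 < 43, search right half
lo=9 > hi=8, target 43 not found

Binary search determines that 43 is not in the array after 4 comparisons. The search space was exhausted without finding the target.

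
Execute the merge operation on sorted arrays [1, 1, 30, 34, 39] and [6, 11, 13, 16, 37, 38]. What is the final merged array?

Merging process:

Compare 1 vs 6: take 1 from left. Merged: [1]
Compare 1 vs 6: take 1 from left. Merged: [1, 1]
Compare 30 vs 6: take 6 from right. Merged: [1, 1, 6]
Compare 30 vs 11: take 11 from right. Merged: [1, 1, 6, 11]
Compare 30 vs 13: take 13 from right. Merged: [1, 1, 6, 11, 13]
Compare 30 vs 16: take 16 from right. Merged: [1, 1, 6, 11, 13, 16]
Compare 30 vs 37: take 30 from left. Merged: [1, 1, 6, 11, 13, 16, 30]
Compare 34 vs 37: take 34 from left. Merged: [1, 1, 6, 11, 13, 16, 30, 34]
Compare 39 vs 37: take 37 from right. Merged: [1, 1, 6, 11, 13, 16, 30, 34, 37]
Compare 39 vs 38: take 38 from right. Merged: [1, 1, 6, 11, 13, 16, 30, 34, 37, 38]
Append remaining from left: [39]. Merged: [1, 1, 6, 11, 13, 16, 30, 34, 37, 38, 39]

Final merged array: [1, 1, 6, 11, 13, 16, 30, 34, 37, 38, 39]
Total comparisons: 10

The merged array is [1, 1, 6, 11, 13, 16, 30, 34, 37, 38, 39], requiring 10 comparisons. The merge step runs in O(n) time where n is the total number of elements.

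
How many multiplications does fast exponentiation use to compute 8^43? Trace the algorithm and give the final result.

Computing 8^43 by squaring (build up from 8^1; each line after the first costs one multiplication):

8^1 = 8
8^2 = (8^1)^2 = 8^2 = 64
8^4 = (8^2)^2 = 64^2 = 4096
8^5 = 8 * 8^4 = 8 * 4096 = 32768
8^10 = (8^5)^2 = 32768^2 = 1073741824
8^20 = (8^10)^2 = 1073741824^2 = 1152921504606846976
8^21 = 8 * 8^20 = 8 * 1152921504606846976 = 9223372036854775808
8^42 = (8^21)^2 = 9223372036854775808^2 = 85070591730234615865843651857942052864
8^43 = 8 * 8^42 = 8 * 85070591730234615865843651857942052864 = 680564733841876926926749214863536422912

Result: 680564733841876926926749214863536422912
Multiplications needed: 8 (8 lines after 8^1)

8^43 = 680564733841876926926749214863536422912. Using exponentiation by squaring, this requires 8 multiplications. The key idea: if the exponent is even, square the half-power; if odd, multiply by the base once.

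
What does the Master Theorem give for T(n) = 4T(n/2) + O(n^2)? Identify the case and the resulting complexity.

Master Theorem for T(n) = 4T(n/2) + O(n^2):

a = 4, b = 2, c = 2
log_b(a) = log_2(4) = 2.0000

Case 2: c = 2 = log_2(4) = 2.0000
T(n) = O(n^2 log n) = O(n^2 log n)

For T(n) = 4T(n/2) + O(n^2): log_2(4) = 2.0000. This is Case 2 of the Master Theorem (c = log_b(a), equal work at all levels), giving O(n^2 log n).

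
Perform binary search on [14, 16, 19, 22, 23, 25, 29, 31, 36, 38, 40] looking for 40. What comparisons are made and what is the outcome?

Binary search for 40 in [14, 16, 19, 22, 23, 25, 29, 31, 36, 38, 40]:

lo=0, hi=10, mid=5, arr[mid]=25 -> 25 < 40, search right half
lo=6, hi=10, mid=8, arr[mid]=36 -> 36 < 40, search right half
lo=9, hi=10, mid=9, arr[mid]=38 -> 38 < 40, search right half
lo=10, hi=10, mid=10, arr[mid]=40 -> Found target at index 10!

Binary search finds 40 at index 10 after 4 comparisons. The search repeatedly halves the search space by comparing with the middle element.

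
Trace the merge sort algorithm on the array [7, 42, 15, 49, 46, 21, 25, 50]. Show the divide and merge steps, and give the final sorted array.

Merge sort trace:

Split: [7, 42, 15, 49, 46, 21, 25, 50] -> [7, 42, 15, 49] and [46, 21, 25, 50]
  Split: [7, 42, 15, 49] -> [7, 42] and [15, 49]
    Split: [7, 42] -> [7] and [42]
    Merge: [7] + [42] -> [7, 42]
    Split: [15, 49] -> [15] and [49]
    Merge: [15] + [49] -> [15, 49]
  Merge: [7, 42] + [15, 49] -> [7, 15, 42, 49]
  Split: [46, 21, 25, 50] -> [46, 21] and [25, 50]
    Split: [46, 21] -> [46] and [21]
    Merge: [46] + [21] -> [21, 46]
    Split: [25, 50] -> [25] and [50]
    Merge: [25] + [50] -> [25, 50]
  Merge: [21, 46] + [25, 50] -> [21, 25, 46, 50]
Merge: [7, 15, 42, 49] + [21, 25, 46, 50] -> [7, 15, 21, 25, 42, 46, 49, 50]

Final sorted array: [7, 15, 21, 25, 42, 46, 49, 50]

The merge sort proceeds by recursively splitting the array and merging sorted halves.
After all merges, the sorted array is [7, 15, 21, 25, 42, 46, 49, 50].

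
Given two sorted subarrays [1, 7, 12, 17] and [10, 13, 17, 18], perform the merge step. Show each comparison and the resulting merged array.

Merging process:

Compare 1 vs 10: take 1 from left. Merged: [1]
Compare 7 vs 10: take 7 from left. Merged: [1, 7]
Compare 12 vs 10: take 10 from right. Merged: [1, 7, 10]
Compare 12 vs 13: take 12 from left. Merged: [1, 7, 10, 12]
Compare 17 vs 13: take 13 from right. Merged: [1, 7, 10, 12, 13]
Compare 17 vs 17: take 17 from left. Merged: [1, 7, 10, 12, 13, 17]
Append remaining from right: [17, 18]. Merged: [1, 7, 10, 12, 13, 17, 17, 18]

Final merged array: [1, 7, 10, 12, 13, 17, 17, 18]
Total comparisons: 6

The merged array is [1, 7, 10, 12, 13, 17, 17, 18], requiring 6 comparisons. The merge step runs in O(n) time where n is the total number of elements.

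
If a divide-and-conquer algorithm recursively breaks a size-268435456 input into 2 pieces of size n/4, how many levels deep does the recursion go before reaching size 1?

For divide and conquer with division factor 4:

Problem sizes at each level:
Level 0: 268435456
Level 1: 67108864
Level 2: 16777216
Level 3: 4194304
Level 4: 1048576
Level 5: 262144
Level 6: 65536
Level 7: 16384
Level 8: 4096
Level 9: 1024
Level 10: 256
Level 11: 64
Level 12: 16
Level 13: 4
Level 14: 1

The root is level 0 and the size-1 base case is level 14 (the tree spans levels 0 through 14, i.e. 15 levels counting the root), so the depth is the number of divisions: log_4(268435456) = 14

The recursion tree depth is log_4(268435456) = 14. At each level, the problem size is divided by 4, so it takes 14 divisions to reduce to a base case of size 1. The algorithm makes 2 recursive calls at each level.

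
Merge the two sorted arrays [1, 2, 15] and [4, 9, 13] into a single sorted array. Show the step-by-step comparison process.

Merging process:

Compare 1 vs 4: take 1 from left. Merged: [1]
Compare 2 vs 4: take 2 from left. Merged: [1, 2]
Compare 15 vs 4: take 4 from right. Merged: [1, 2, 4]
Compare 15 vs 9: take 9 from right. Merged: [1, 2, 4, 9]
Compare 15 vs 13: take 13 from right. Merged: [1, 2, 4, 9, 13]
Append remaining from left: [15]. Merged: [1, 2, 4, 9, 13, 15]

Final merged array: [1, 2, 4, 9, 13, 15]
Total comparisons: 5

The merged array is [1, 2, 4, 9, 13, 15], requiring 5 comparisons. The merge step runs in O(n) time where n is the total number of elements.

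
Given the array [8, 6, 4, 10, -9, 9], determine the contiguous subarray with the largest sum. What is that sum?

Using Kadane's algorithm on [8, 6, 4, 10, -9, 9]:

Scanning through the array:
Position 1 (value 6): max_ending_here = 14, max_so_far = 14
Position 2 (value 4): max_ending_here = 18, max_so_far = 18
Position 3 (value 10): max_ending_here = 28, max_so_far = 28
Position 4 (value -9): max_ending_here = 19, max_so_far = 28
Position 5 (value 9): max_ending_here = 28, max_so_far = 28

Maximum subarray: [8, 6, 4, 10]
Maximum sum: 28

The maximum subarray is [8, 6, 4, 10] with sum 28. This subarray runs from index 0 to index 3.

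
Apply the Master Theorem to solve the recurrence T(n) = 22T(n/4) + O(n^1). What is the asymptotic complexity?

Master Theorem for T(n) = 22T(n/4) + O(n^1):

a = 22, b = 4, c = 1
log_b(a) = log_4(22) = 2.2297

Case 1: c = 1 < log_4(22) = 2.2297
T(n) = O(n^(log_4 22))

For T(n) = 22T(n/4) + O(n^1): log_4(22) = 2.2297. This is Case 1 of the Master Theorem (c < log_b(a), work dominated by leaves), giving O(n^(log_4 22)).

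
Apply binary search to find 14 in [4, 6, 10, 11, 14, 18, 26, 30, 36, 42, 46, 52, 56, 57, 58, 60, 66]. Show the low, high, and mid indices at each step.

Binary search for 14 in [4, 6, 10, 11, 14, 18, 26, 30, 36, 42, 46, 52, 56, 57, 58, 60, 66]:

lo=0, hi=16, mid=8, arr[mid]=36 -> 36 > 14, search left half
lo=0, hi=7, mid=3, arr[mid]=11 -> 11 < 14, search right half
lo=4, hi=7, mid=5, arr[mid]=18 -> 18 > 14, search left half
lo=4, hi=4, mid=4, arr[mid]=14 -> Found target at index 4!

Binary search finds 14 at index 4 after 4 comparisons. The search repeatedly halves the search space by comparing with the middle element.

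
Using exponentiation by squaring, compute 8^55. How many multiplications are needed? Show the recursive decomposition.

Computing 8^55 by squaring (build up from 8^1; each line after the first costs one multiplication):

8^1 = 8
8^2 = (8^1)^2 = 8^2 = 64
8^3 = 8 * 8^2 = 8 * 64 = 512
8^6 = (8^3)^2 = 512^2 = 262144
8^12 = (8^6)^2 = 262144^2 = 68719476736
8^13 = 8 * 8^12 = 8 * 68719476736 = 549755813888
8^26 = (8^13)^2 = 549755813888^2 = 302231454903657293676544
8^27 = 8 * 8^26 = 8 * 302231454903657293676544 = 2417851639229258349412352
8^54 = (8^27)^2 = 2417851639229258349412352^2 = 5846006549323611672814739330865132078623730171904
8^55 = 8 * 8^54 = 8 * 5846006549323611672814739330865132078623730171904 = 46768052394588893382517914646921056628989841375232

Result: 46768052394588893382517914646921056628989841375232
Multiplications needed: 9 (9 lines after 8^1)

8^55 = 46768052394588893382517914646921056628989841375232. Using exponentiation by squaring, this requires 9 multiplications. The key idea: if the exponent is even, square the half-power; if odd, multiply by the base once.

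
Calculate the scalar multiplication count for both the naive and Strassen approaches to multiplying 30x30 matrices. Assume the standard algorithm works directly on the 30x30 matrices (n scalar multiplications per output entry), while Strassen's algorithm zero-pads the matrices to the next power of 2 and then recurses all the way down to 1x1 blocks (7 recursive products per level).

Matrix multiplication for 30x30 matrices:

Strassen's algorithm requires power-of-2 dimensions. Pad 30x30 to 32x32 (next power of 2).

Standard algorithm: 30^3 = 27000 multiplications
Strassen's algorithm: 7^(log2(32)) = 7^5 = 16807 multiplications
Savings: 27000 - 16807 = 10193 multiplications

Standard: 27000 multiplications (30^3). Strassen: 16807 multiplications (7^5, after padding to 32x32). Strassen reduces 8 recursive multiplications to 7 at each level.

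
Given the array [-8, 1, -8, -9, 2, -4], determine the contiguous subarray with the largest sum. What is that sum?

Using Kadane's algorithm on [-8, 1, -8, -9, 2, -4]:

Scanning through the array:
Position 1 (value 1): max_ending_here = 1, max_so_far = 1
Position 2 (value -8): max_ending_here = -7, max_so_far = 1
Position 3 (value -9): max_ending_here = -9, max_so_far = 1
Position 4 (value 2): max_ending_here = 2, max_so_far = 2
Position 5 (value -4): max_ending_here = -2, max_so_far = 2

Maximum subarray: [2]
Maximum sum: 2

The maximum subarray is [2] with sum 2. This subarray runs from index 4 to index 4.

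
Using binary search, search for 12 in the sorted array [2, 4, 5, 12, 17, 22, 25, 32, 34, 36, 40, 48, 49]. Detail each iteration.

Binary search for 12 in [2, 4, 5, 12, 17, 22, 25, 32, 34, 36, 40, 48, 49]:

lo=0, hi=12, mid=6, arr[mid]=25 -> 25 > 12, search left half
lo=0, hi=5, mid=2, arr[mid]=5 -> 5 < 12, search right half
lo=3, hi=5, mid=4, arr[mid]=17 -> 17 > 12, search left half
lo=3, hi=3, mid=3, arr[mid]=12 -> Found target at index 3!

Binary search finds 12 at index 3 after 4 comparisons. The search repeatedly halves the search space by comparing with the middle element.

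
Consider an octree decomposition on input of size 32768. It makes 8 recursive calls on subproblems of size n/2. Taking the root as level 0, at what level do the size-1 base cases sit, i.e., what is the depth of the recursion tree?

For divide and conquer with division factor 2:

Problem sizes at each level:
Level 0: 32768
Level 1: 16384
Level 2: 8192
Level 3: 4096
Level 4: 2048
Level 5: 1024
Level 6: 512
Level 7: 256
Level 8: 128
Level 9: 64
Level 10: 32
Level 11: 16
Level 12: 8
Level 13: 4
Level 14: 2
Level 15: 1

The root is level 0 and the size-1 base case is level 15 (the tree spans levels 0 through 15, i.e. 16 levels counting the root), so the depth is the number of divisions: log_2(32768) = 15

The recursion tree depth is log_2(32768) = 15. At each level, the problem size is divided by 2, so it takes 15 divisions to reduce to a base case of size 1. The algorithm makes 8 recursive calls at each level.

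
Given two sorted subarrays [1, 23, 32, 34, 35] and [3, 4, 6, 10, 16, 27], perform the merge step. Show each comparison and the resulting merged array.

Merging process:

Compare 1 vs 3: take 1 from left. Merged: [1]
Compare 23 vs 3: take 3 from right. Merged: [1, 3]
Compare 23 vs 4: take 4 from right. Merged: [1, 3, 4]
Compare 23 vs 6: take 6 from right. Merged: [1, 3, 4, 6]
Compare 23 vs 10: take 10 from right. Merged: [1, 3, 4, 6, 10]
Compare 23 vs 16: take 16 from right. Merged: [1, 3, 4, 6, 10, 16]
Compare 23 vs 27: take 23 from left. Merged: [1, 3, 4, 6, 10, 16, 23]
Compare 32 vs 27: take 27 from right. Merged: [1, 3, 4, 6, 10, 16, 23, 27]
Append remaining from left: [32, 34, 35]. Merged: [1, 3, 4, 6, 10, 16, 23, 27, 32, 34, 35]

Final merged array: [1, 3, 4, 6, 10, 16, 23, 27, 32, 34, 35]
Total comparisons: 8

The merged array is [1, 3, 4, 6, 10, 16, 23, 27, 32, 34, 35], requiring 8 comparisons. The merge step runs in O(n) time where n is the total number of elements.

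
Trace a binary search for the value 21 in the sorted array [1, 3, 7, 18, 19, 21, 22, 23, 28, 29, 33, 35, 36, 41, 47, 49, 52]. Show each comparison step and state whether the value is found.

Binary search for 21 in [1, 3, 7, 18, 19, 21, 22, 23, 28, 29, 33, 35, 36, 41, 47, 49, 52]:

lo=0, hi=16, mid=8, arr[mid]=28 -> 28 > 21, search left half
lo=0, hi=7, mid=3, arr[mid]=18 -> 18 < 21, search right half
lo=4, hi=7, mid=5, arr[mid]=21 -> Found target at index 5!

Binary search finds 21 at index 5 after 3 comparisons. The search repeatedly halves the search space by comparing with the middle element.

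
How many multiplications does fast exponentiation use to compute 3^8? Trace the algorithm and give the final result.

Computing 3^8 by squaring (build up from 3^1; each line after the first costs one multiplication):

3^1 = 3
3^2 = (3^1)^2 = 3^2 = 9
3^4 = (3^2)^2 = 9^2 = 81
3^8 = (3^4)^2 = 81^2 = 6561

Result: 6561
Multiplications needed: 3 (3 lines after 3^1)

3^8 = 6561. Using exponentiation by squaring, this requires 3 multiplications. The key idea: if the exponent is even, square the half-power; if odd, multiply by the base once.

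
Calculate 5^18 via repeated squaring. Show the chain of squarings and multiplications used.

Computing 5^18 by squaring (build up from 5^1; each line after the first costs one multiplication):

5^1 = 5
5^2 = (5^1)^2 = 5^2 = 25
5^4 = (5^2)^2 = 25^2 = 625
5^8 = (5^4)^2 = 625^2 = 390625
5^9 = 5 * 5^8 = 5 * 390625 = 1953125
5^18 = (5^9)^2 = 1953125^2 = 3814697265625

Result: 3814697265625
Multiplications needed: 5 (5 lines after 5^1)

5^18 = 3814697265625. Using exponentiation by squaring, this requires 5 multiplications. The key idea: if the exponent is even, square the half-power; if odd, multiply by the base once.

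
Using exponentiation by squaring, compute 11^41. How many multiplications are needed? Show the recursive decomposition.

Computing 11^41 by squaring (build up from 11^1; each line after the first costs one multiplication):

11^1 = 11
11^2 = (11^1)^2 = 11^2 = 121
11^4 = (11^2)^2 = 121^2 = 14641
11^5 = 11 * 11^4 = 11 * 14641 = 161051
11^10 = (11^5)^2 = 161051^2 = 25937424601
11^20 = (11^10)^2 = 25937424601^2 = 672749994932560009201
11^40 = (11^20)^2 = 672749994932560009201^2 = 452592555681759518058893560348969204658401
11^41 = 11 * 11^40 = 11 * 452592555681759518058893560348969204658401 = 4978518112499354698647829163838661251242411

Result: 4978518112499354698647829163838661251242411
Multiplications needed: 7 (7 lines after 11^1)

11^41 = 4978518112499354698647829163838661251242411. Using exponentiation by squaring, this requires 7 multiplications. The key idea: if the exponent is even, square the half-power; if odd, multiply by the base once.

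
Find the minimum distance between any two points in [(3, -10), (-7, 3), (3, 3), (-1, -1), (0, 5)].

Computing all pairwise distances among 5 points:

d((3, -10), (-7, 3)) = 16.4012
d((3, -10), (3, 3)) = 13.0
d((3, -10), (-1, -1)) = 9.8489
d((3, -10), (0, 5)) = 15.2971
d((-7, 3), (3, 3)) = 10.0
d((-7, 3), (-1, -1)) = 7.2111
d((-7, 3), (0, 5)) = 7.2801
d((3, 3), (-1, -1)) = 5.6569
d((3, 3), (0, 5)) = 3.6056 <-- minimum
d((-1, -1), (0, 5)) = 6.0828

Closest pair: (3, 3) and (0, 5) with distance 3.6056

The closest pair is (3, 3) and (0, 5) with Euclidean distance 3.6056. For 5 points, brute-force pairwise comparison is shown above. For large n, the divide-and-conquer algorithm (sort by x, recurse on halves, check the dividing strip) achieves O(n log n).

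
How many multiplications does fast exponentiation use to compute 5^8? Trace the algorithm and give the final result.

Computing 5^8 by squaring (build up from 5^1; each line after the first costs one multiplication):

5^1 = 5
5^2 = (5^1)^2 = 5^2 = 25
5^4 = (5^2)^2 = 25^2 = 625
5^8 = (5^4)^2 = 625^2 = 390625

Result: 390625
Multiplications needed: 3 (3 lines after 5^1)

5^8 = 390625. Using exponentiation by squaring, this requires 3 multiplications. The key idea: if the exponent is even, square the half-power; if odd, multiply by the base once.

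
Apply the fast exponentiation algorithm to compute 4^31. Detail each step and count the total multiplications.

Computing 4^31 by squaring (build up from 4^1; each line after the first costs one multiplication):

4^1 = 4
4^2 = (4^1)^2 = 4^2 = 16
4^3 = 4 * 4^2 = 4 * 16 = 64
4^6 = (4^3)^2 = 64^2 = 4096
4^7 = 4 * 4^6 = 4 * 4096 = 16384
4^14 = (4^7)^2 = 16384^2 = 268435456
4^15 = 4 * 4^14 = 4 * 268435456 = 1073741824
4^30 = (4^15)^2 = 1073741824^2 = 1152921504606846976
4^31 = 4 * 4^30 = 4 * 1152921504606846976 = 4611686018427387904

Result: 4611686018427387904
Multiplications needed: 8 (8 lines after 4^1)

4^31 = 4611686018427387904. Using exponentiation by squaring, this requires 8 multiplications. The key idea: if the exponent is even, square the half-power; if odd, multiply by the base once.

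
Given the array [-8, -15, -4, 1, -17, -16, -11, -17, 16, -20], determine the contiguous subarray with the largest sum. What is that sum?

Using Kadane's algorithm on [-8, -15, -4, 1, -17, -16, -11, -17, 16, -20]:

Scanning through the array:
Position 1 (value -15): max_ending_here = -15, max_so_far = -8
Position 2 (value -4): max_ending_here = -4, max_so_far = -4
Position 3 (value 1): max_ending_here = 1, max_so_far = 1
Position 4 (value -17): max_ending_here = -16, max_so_far = 1
Position 5 (value -16): max_ending_here = -16, max_so_far = 1
Position 6 (value -11): max_ending_here = -11, max_so_far = 1
Position 7 (value -17): max_ending_here = -17, max_so_far = 1
Position 8 (value 16): max_ending_here = 16, max_so_far = 16
Position 9 (value -20): max_ending_here = -4, max_so_far = 16

Maximum subarray: [16]
Maximum sum: 16

The maximum subarray is [16] with sum 16. This subarray runs from index 8 to index 8.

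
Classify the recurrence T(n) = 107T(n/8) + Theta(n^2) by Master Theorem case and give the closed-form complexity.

Master Theorem for T(n) = 107T(n/8) + O(n^2):

a = 107, b = 8, c = 2
log_b(a) = log_8(107) = 2.2472

Case 1: c = 2 < log_8(107) = 2.2472
T(n) = O(n^(log_8 107))

For T(n) = 107T(n/8) + O(n^2): log_8(107) = 2.2472. This is Case 1 of the Master Theorem (c < log_b(a), work dominated by leaves), giving O(n^(log_8 107)).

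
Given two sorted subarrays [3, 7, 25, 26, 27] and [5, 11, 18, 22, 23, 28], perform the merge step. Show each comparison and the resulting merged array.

Merging process:

Compare 3 vs 5: take 3 from left. Merged: [3]
Compare 7 vs 5: take 5 from right. Merged: [3, 5]
Compare 7 vs 11: take 7 from left. Merged: [3, 5, 7]
Compare 25 vs 11: take 11 from right. Merged: [3, 5, 7, 11]
Compare 25 vs 18: take 18 from right. Merged: [3, 5, 7, 11, 18]
Compare 25 vs 22: take 22 from right. Merged: [3, 5, 7, 11, 18, 22]
Compare 25 vs 23: take 23 from right. Merged: [3, 5, 7, 11, 18, 22, 23]
Compare 25 vs 28: take 25 from left. Merged: [3, 5, 7, 11, 18, 22, 23, 25]
Compare 26 vs 28: take 26 from left. Merged: [3, 5, 7, 11, 18, 22, 23, 25, 26]
Compare 27 vs 28: take 27 from left. Merged: [3, 5, 7, 11, 18, 22, 23, 25, 26, 27]
Append remaining from right: [28]. Merged: [3, 5, 7, 11, 18, 22, 23, 25, 26, 27, 28]

Final merged array: [3, 5, 7, 11, 18, 22, 23, 25, 26, 27, 28]
Total comparisons: 10

The merged array is [3, 5, 7, 11, 18, 22, 23, 25, 26, 27, 28], requiring 10 comparisons. The merge step runs in O(n) time where n is the total number of elements.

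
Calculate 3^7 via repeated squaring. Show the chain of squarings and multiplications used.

Computing 3^7 by squaring (build up from 3^1; each line after the first costs one multiplication):

3^1 = 3
3^2 = (3^1)^2 = 3^2 = 9
3^3 = 3 * 3^2 = 3 * 9 = 27
3^6 = (3^3)^2 = 27^2 = 729
3^7 = 3 * 3^6 = 3 * 729 = 2187

Result: 2187
Multiplications needed: 4 (4 lines after 3^1)

3^7 = 2187. Using exponentiation by squaring, this requires 4 multiplications. The key idea: if the exponent is even, square the half-power; if odd, multiply by the base once.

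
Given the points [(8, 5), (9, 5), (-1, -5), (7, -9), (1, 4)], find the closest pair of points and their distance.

Computing all pairwise distances among 5 points:

d((8, 5), (9, 5)) = 1.0 <-- minimum
d((8, 5), (-1, -5)) = 13.4536
d((8, 5), (7, -9)) = 14.0357
d((8, 5), (1, 4)) = 7.0711
d((9, 5), (-1, -5)) = 14.1421
d((9, 5), (7, -9)) = 14.1421
d((9, 5), (1, 4)) = 8.0623
d((-1, -5), (7, -9)) = 8.9443
d((-1, -5), (1, 4)) = 9.2195
d((7, -9), (1, 4)) = 14.3178

Closest pair: (8, 5) and (9, 5) with distance 1.0

The closest pair is (8, 5) and (9, 5) with Euclidean distance 1.0. For 5 points, brute-force pairwise comparison is shown above. For large n, the divide-and-conquer algorithm (sort by x, recurse on halves, check the dividing strip) achieves O(n log n).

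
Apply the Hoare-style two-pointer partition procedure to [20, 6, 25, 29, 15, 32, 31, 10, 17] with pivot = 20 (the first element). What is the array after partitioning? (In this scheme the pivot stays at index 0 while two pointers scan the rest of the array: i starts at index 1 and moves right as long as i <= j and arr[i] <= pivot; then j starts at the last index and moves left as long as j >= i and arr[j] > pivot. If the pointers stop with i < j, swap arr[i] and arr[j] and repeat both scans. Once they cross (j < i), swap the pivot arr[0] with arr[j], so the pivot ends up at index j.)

Hoare-style two-pointer partition with pivot = 20:

Initial array: [20, 6, 25, 29, 15, 32, 31, 10, 17]

Pointers start at i = 1, j = 8.
i stops at index 2 (arr[2]=25 > 20), j stops at index 8 (arr[8]=17 <= 20): swap arr[2] and arr[8], array becomes [20, 6, 17, 29, 15, 32, 31, 10, 25]
i stops at index 3 (arr[3]=29 > 20), j stops at index 7 (arr[7]=10 <= 20): swap arr[3] and arr[7], array becomes [20, 6, 17, 10, 15, 32, 31, 29, 25]
i ends at 5, j ends at 4: the pointers have crossed (j < i), so scanning stops.

Swap pivot arr[0] with arr[4] to place pivot at position 4: [15, 6, 17, 10, 20, 32, 31, 29, 25]
Pivot position: 4

After partitioning with pivot 20, the array becomes [15, 6, 17, 10, 20, 32, 31, 29, 25]. The pivot is placed at index 4. All elements to the left of the pivot are <= 20, and all elements to the right are > 20.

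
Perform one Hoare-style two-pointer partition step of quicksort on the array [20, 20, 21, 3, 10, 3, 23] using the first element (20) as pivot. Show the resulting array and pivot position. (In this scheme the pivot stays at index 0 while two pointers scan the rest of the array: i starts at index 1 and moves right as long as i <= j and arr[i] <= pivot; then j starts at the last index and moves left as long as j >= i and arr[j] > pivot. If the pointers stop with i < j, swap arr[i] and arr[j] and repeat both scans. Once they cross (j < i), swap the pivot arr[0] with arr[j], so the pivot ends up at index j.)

Hoare-style two-pointer partition with pivot = 20:

Initial array: [20, 20, 21, 3, 10, 3, 23]

Pointers start at i = 1, j = 6.
i stops at index 2 (arr[2]=21 > 20), j stops at index 5 (arr[5]=3 <= 20): swap arr[2] and arr[5], array becomes [20, 20, 3, 3, 10, 21, 23]
i ends at 5, j ends at 4: the pointers have crossed (j < i), so scanning stops.

Swap pivot arr[0] with arr[4] to place pivot at position 4: [10, 20, 3, 3, 20, 21, 23]
Pivot position: 4

After partitioning with pivot 20, the array becomes [10, 20, 3, 3, 20, 21, 23]. The pivot is placed at index 4. All elements to the left of the pivot are <= 20, and all elements to the right are > 20.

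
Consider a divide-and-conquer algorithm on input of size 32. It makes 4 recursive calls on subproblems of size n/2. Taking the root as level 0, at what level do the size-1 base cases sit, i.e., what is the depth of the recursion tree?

For divide and conquer with division factor 2:

Problem sizes at each level:
Level 0: 32
Level 1: 16
Level 2: 8
Level 3: 4
Level 4: 2
Level 5: 1

The root is level 0 and the size-1 base case is level 5 (the tree spans levels 0 through 5, i.e. 6 levels counting the root), so the depth is the number of divisions: log_2(32) = 5

The recursion tree depth is log_2(32) = 5. At each level, the problem size is divided by 2, so it takes 5 divisions to reduce to a base case of size 1. The algorithm makes 4 recursive calls at each level.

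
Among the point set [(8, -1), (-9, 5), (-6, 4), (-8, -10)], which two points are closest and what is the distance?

Computing all pairwise distances among 4 points:

d((8, -1), (-9, 5)) = 18.0278
d((8, -1), (-6, 4)) = 14.8661
d((8, -1), (-8, -10)) = 18.3576
d((-9, 5), (-6, 4)) = 3.1623 <-- minimum
d((-9, 5), (-8, -10)) = 15.0333
d((-6, 4), (-8, -10)) = 14.1421

Closest pair: (-9, 5) and (-6, 4) with distance 3.1623

The closest pair is (-9, 5) and (-6, 4) with Euclidean distance 3.1623. For 4 points, brute-force pairwise comparison is shown above. For large n, the divide-and-conquer algorithm (sort by x, recurse on halves, check the dividing strip) achieves O(n log n).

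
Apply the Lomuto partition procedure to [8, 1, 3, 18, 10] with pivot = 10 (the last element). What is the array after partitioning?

Lomuto partition with pivot = 10:

Initial array: [8, 1, 3, 18, 10]

arr[0]=8 <= 10: swap with position 0, array becomes [8, 1, 3, 18, 10]
arr[1]=1 <= 10: swap with position 1, array becomes [8, 1, 3, 18, 10]
arr[2]=3 <= 10: swap with position 2, array becomes [8, 1, 3, 18, 10]
arr[3]=18 > 10: no swap

Place pivot at position 3: [8, 1, 3, 10, 18]
Pivot position: 3

After partitioning with pivot 10, the array becomes [8, 1, 3, 10, 18]. The pivot is placed at index 3. All elements to the left of the pivot are <= 10, and all elements to the right are > 10.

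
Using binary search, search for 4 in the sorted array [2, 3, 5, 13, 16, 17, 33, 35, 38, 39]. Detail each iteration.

Binary search for 4 in [2, 3, 5, 13, 16, 17, 33, 35, 38, 39]:

lo=0, hi=9, mid=4, arr[mid]=16 -> 16 > 4, search left half
lo=0, hi=3, mid=1, arr[mid]=3 -> 3 < 4, search right half
lo=2, hi=3, mid=2, arr[mid]=5 -> 5 > 4, search left half
lo=2 > hi=1, target 4 not found

Binary search determines that 4 is not in the array after 3 comparisons. The search space was exhausted without finding the target.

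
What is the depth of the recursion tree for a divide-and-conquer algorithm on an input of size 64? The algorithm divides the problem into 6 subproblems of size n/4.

For divide and conquer with division factor 4:

Problem sizes at each level:
Level 0: 64
Level 1: 16
Level 2: 4
Level 3: 1

The root is level 0 and the size-1 base case is level 3 (the tree spans levels 0 through 3, i.e. 4 levels counting the root), so the depth is the number of divisions: log_4(64) = 3

The recursion tree depth is log_4(64) = 3. At each level, the problem size is divided by 4, so it takes 3 divisions to reduce to a base case of size 1. The algorithm makes 6 recursive calls at each level.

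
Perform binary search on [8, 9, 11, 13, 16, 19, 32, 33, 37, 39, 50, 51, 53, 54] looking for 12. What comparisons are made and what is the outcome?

Binary search for 12 in [8, 9, 11, 13, 16, 19, 32, 33, 37, 39, 50, 51, 53, 54]:

lo=0, hi=13, mid=6, arr[mid]=32 -> 32 > 12, search left half
lo=0, hi=5, mid=2, arr[mid]=11 -> 11 < 12, search right half
lo=3, hi=5, mid=4, arr[mid]=16 -> 16 > 12, search left half
lo=3, hi=3, mid=3, arr[mid]=13 -> 13 > 12, search left half
lo=3 > hi=2, target 12 not found

Binary search determines that 12 is not in the array after 4 comparisons. The search space was exhausted without finding the target.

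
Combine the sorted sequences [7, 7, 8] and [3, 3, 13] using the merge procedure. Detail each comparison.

Merging process:

Compare 7 vs 3: take 3 from right. Merged: [3]
Compare 7 vs 3: take 3 from right. Merged: [3, 3]
Compare 7 vs 13: take 7 from left. Merged: [3, 3, 7]
Compare 7 vs 13: take 7 from left. Merged: [3, 3, 7, 7]
Compare 8 vs 13: take 8 from left. Merged: [3, 3, 7, 7, 8]
Append remaining from right: [13]. Merged: [3, 3, 7, 7, 8, 13]

Final merged array: [3, 3, 7, 7, 8, 13]
Total comparisons: 5

The merged array is [3, 3, 7, 7, 8, 13], requiring 5 comparisons. The merge step runs in O(n) time where n is the total number of elements.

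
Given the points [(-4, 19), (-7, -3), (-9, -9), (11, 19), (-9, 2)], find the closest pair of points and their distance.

Computing all pairwise distances among 5 points:

d((-4, 19), (-7, -3)) = 22.2036
d((-4, 19), (-9, -9)) = 28.4429
d((-4, 19), (11, 19)) = 15.0
d((-4, 19), (-9, 2)) = 17.72
d((-7, -3), (-9, -9)) = 6.3246
d((-7, -3), (11, 19)) = 28.4253
d((-7, -3), (-9, 2)) = 5.3852 <-- minimum
d((-9, -9), (11, 19)) = 34.4093
d((-9, -9), (-9, 2)) = 11.0
d((11, 19), (-9, 2)) = 26.2488

Closest pair: (-7, -3) and (-9, 2) with distance 5.3852

The closest pair is (-7, -3) and (-9, 2) with Euclidean distance 5.3852. For 5 points, brute-force pairwise comparison is shown above. For large n, the divide-and-conquer algorithm (sort by x, recurse on halves, check the dividing strip) achieves O(n log n).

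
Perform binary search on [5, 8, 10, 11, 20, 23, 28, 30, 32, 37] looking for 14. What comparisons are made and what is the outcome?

Binary search for 14 in [5, 8, 10, 11, 20, 23, 28, 30, 32, 37]:

lo=0, hi=9, mid=4, arr[mid]=20 -> 20 > 14, search left half
lo=0, hi=3, mid=1, arr[mid]=8 -> 8 < 14, search right half
lo=2, hi=3, mid=2, arr[mid]=10 -> 10 < 14, search right half
lo=3, hi=3, mid=3, arr[mid]=11 -> 11 < 14, search right half
lo=4 > hi=3, target 14 not found

Binary search determines that 14 is not in the array after 4 comparisons. The search space was exhausted without finding the target.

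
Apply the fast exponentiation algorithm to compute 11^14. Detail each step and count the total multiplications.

Computing 11^14 by squaring (build up from 11^1; each line after the first costs one multiplication):

11^1 = 11
11^2 = (11^1)^2 = 11^2 = 121
11^3 = 11 * 11^2 = 11 * 121 = 1331
11^6 = (11^3)^2 = 1331^2 = 1771561
11^7 = 11 * 11^6 = 11 * 1771561 = 19487171
11^14 = (11^7)^2 = 19487171^2 = 379749833583241

Result: 379749833583241
Multiplications needed: 5 (5 lines after 11^1)

11^14 = 379749833583241. Using exponentiation by squaring, this requires 5 multiplications. The key idea: if the exponent is even, square the half-power; if odd, multiply by the base once.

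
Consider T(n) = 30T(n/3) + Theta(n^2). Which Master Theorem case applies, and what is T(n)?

Master Theorem for T(n) = 30T(n/3) + O(n^2):

a = 30, b = 3, c = 2
log_b(a) = log_3(30) = 3.0959

Case 1: c = 2 < log_3(30) = 3.0959
T(n) = O(n^(log_3 30))

For T(n) = 30T(n/3) + O(n^2): log_3(30) = 3.0959. This is Case 1 of the Master Theorem (c < log_b(a), work dominated by leaves), giving O(n^(log_3 30)).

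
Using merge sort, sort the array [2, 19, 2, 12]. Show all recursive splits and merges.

Merge sort trace:

Split: [2, 19, 2, 12] -> [2, 19] and [2, 12]
  Split: [2, 19] -> [2] and [19]
  Merge: [2] + [19] -> [2, 19]
  Split: [2, 12] -> [2] and [12]
  Merge: [2] + [12] -> [2, 12]
Merge: [2, 19] + [2, 12] -> [2, 2, 12, 19]

Final sorted array: [2, 2, 12, 19]

The merge sort proceeds by recursively splitting the array and merging sorted halves.
After all merges, the sorted array is [2, 2, 12, 19].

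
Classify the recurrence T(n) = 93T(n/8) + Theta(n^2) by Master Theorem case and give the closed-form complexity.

Master Theorem for T(n) = 93T(n/8) + O(n^2):

a = 93, b = 8, c = 2
log_b(a) = log_8(93) = 2.1797

Case 1: c = 2 < log_8(93) = 2.1797
T(n) = O(n^(log_8 93))

For T(n) = 93T(n/8) + O(n^2): log_8(93) = 2.1797. This is Case 1 of the Master Theorem (c < log_b(a), work dominated by leaves), giving O(n^(log_8 93)).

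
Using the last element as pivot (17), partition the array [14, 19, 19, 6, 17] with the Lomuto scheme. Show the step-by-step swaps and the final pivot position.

Lomuto partition with pivot = 17:

Initial array: [14, 19, 19, 6, 17]

arr[0]=14 <= 17: swap with position 0, array becomes [14, 19, 19, 6, 17]
arr[1]=19 > 17: no swap
arr[2]=19 > 17: no swap
arr[3]=6 <= 17: swap with position 1, array becomes [14, 6, 19, 19, 17]

Place pivot at position 2: [14, 6, 17, 19, 19]
Pivot position: 2

After partitioning with pivot 17, the array becomes [14, 6, 17, 19, 19]. The pivot is placed at index 2. All elements to the left of the pivot are <= 17, and all elements to the right are > 17.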